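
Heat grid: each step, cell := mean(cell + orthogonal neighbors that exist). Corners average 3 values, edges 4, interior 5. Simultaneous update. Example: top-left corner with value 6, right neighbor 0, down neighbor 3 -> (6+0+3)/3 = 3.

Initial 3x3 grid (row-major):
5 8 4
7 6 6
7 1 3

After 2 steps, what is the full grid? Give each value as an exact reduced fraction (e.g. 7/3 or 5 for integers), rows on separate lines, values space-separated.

After step 1:
  20/3 23/4 6
  25/4 28/5 19/4
  5 17/4 10/3
After step 2:
  56/9 1441/240 11/2
  1411/240 133/25 1181/240
  31/6 1091/240 37/9

Answer: 56/9 1441/240 11/2
1411/240 133/25 1181/240
31/6 1091/240 37/9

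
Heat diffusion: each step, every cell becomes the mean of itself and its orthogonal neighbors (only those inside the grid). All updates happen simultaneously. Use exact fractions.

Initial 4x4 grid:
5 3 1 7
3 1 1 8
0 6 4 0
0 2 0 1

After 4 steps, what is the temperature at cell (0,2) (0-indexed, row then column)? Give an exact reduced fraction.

Answer: 358891/108000

Derivation:
Step 1: cell (0,2) = 3
Step 2: cell (0,2) = 83/24
Step 3: cell (0,2) = 2441/720
Step 4: cell (0,2) = 358891/108000
Full grid after step 4:
  11269/4050 12911/4320 358891/108000 9137/2592
  55597/21600 12247/4500 539939/180000 700037/216000
  235769/108000 410173/180000 55507/22500 559109/216000
  124951/64800 420043/216000 435779/216000 4399/2025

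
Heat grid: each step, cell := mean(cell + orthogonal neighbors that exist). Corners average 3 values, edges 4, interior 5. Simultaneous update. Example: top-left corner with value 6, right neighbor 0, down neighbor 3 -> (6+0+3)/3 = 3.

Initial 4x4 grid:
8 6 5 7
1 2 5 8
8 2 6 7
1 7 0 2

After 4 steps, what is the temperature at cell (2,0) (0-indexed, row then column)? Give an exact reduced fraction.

Answer: 911513/216000

Derivation:
Step 1: cell (2,0) = 3
Step 2: cell (2,0) = 217/48
Step 3: cell (2,0) = 28187/7200
Step 4: cell (2,0) = 911513/216000
Full grid after step 4:
  34061/7200 1405/288 117871/21600 184907/32400
  62839/14400 94243/20000 449711/90000 59021/10800
  911513/216000 23152/5625 274993/60000 85319/18000
  62963/16200 872723/216000 96907/24000 94879/21600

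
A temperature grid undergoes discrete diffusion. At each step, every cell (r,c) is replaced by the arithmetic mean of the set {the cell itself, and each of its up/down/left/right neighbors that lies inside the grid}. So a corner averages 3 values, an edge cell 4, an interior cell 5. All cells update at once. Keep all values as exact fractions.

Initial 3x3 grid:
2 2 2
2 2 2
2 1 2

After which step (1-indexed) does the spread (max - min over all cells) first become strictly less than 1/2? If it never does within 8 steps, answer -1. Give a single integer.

Step 1: max=2, min=5/3, spread=1/3
  -> spread < 1/2 first at step 1
Step 2: max=2, min=413/240, spread=67/240
Step 3: max=393/200, min=3883/2160, spread=1807/10800
Step 4: max=10439/5400, min=1570037/864000, spread=33401/288000
Step 5: max=1036609/540000, min=14322067/7776000, spread=3025513/38880000
Step 6: max=54844051/28800000, min=5755873133/3110400000, spread=53531/995328
Step 7: max=14760883949/7776000000, min=347215074151/186624000000, spread=450953/11943936
Step 8: max=1765231389481/933120000000, min=20885976439397/11197440000000, spread=3799043/143327232

Answer: 1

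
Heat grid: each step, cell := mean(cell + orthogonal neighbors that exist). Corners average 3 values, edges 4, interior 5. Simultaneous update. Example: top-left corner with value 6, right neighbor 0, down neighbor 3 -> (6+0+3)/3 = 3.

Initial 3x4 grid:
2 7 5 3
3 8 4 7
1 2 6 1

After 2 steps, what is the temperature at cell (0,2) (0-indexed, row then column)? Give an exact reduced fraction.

Answer: 85/16

Derivation:
Step 1: cell (0,2) = 19/4
Step 2: cell (0,2) = 85/16
Full grid after step 2:
  13/3 381/80 85/16 9/2
  143/40 481/100 451/100 233/48
  13/4 143/40 109/24 35/9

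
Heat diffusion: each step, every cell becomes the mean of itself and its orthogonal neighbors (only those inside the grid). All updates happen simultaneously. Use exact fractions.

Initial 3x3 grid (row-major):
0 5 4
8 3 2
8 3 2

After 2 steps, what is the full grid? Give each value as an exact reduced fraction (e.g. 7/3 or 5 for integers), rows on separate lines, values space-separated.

Answer: 145/36 19/5 113/36
1177/240 187/50 259/80
181/36 253/60 109/36

Derivation:
After step 1:
  13/3 3 11/3
  19/4 21/5 11/4
  19/3 4 7/3
After step 2:
  145/36 19/5 113/36
  1177/240 187/50 259/80
  181/36 253/60 109/36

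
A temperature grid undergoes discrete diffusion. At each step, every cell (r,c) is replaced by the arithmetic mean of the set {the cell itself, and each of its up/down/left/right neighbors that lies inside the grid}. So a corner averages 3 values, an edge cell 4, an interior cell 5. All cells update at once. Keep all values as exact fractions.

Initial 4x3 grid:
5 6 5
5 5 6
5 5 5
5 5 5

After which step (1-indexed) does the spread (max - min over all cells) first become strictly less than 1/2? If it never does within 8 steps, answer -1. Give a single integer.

Step 1: max=17/3, min=5, spread=2/3
Step 2: max=433/80, min=5, spread=33/80
  -> spread < 1/2 first at step 2
Step 3: max=11659/2160, min=5, spread=859/2160
Step 4: max=689603/129600, min=9079/1800, spread=7183/25920
Step 5: max=41219077/7776000, min=546211/108000, spread=378377/1555200
Step 6: max=2458461623/466560000, min=5489789/1080000, spread=3474911/18662400
Step 7: max=147050800357/27993600000, min=495453989/97200000, spread=174402061/1119744000
Step 8: max=8795364566063/1679616000000, min=59631816727/11664000000, spread=1667063659/13436928000

Answer: 2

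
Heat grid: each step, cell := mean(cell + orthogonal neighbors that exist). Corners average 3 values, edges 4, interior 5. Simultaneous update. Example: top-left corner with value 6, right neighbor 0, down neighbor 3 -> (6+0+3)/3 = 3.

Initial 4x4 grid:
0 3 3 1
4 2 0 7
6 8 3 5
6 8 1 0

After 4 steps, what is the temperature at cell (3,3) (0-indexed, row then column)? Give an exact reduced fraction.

Answer: 74251/21600

Derivation:
Step 1: cell (3,3) = 2
Step 2: cell (3,3) = 35/12
Step 3: cell (3,3) = 2293/720
Step 4: cell (3,3) = 74251/21600
Full grid after step 4:
  199073/64800 629993/216000 625369/216000 189373/64800
  402949/108000 125947/36000 115631/36000 339047/108000
  503849/108000 770611/180000 14739/4000 118633/36000
  333157/64800 1013173/216000 280151/72000 74251/21600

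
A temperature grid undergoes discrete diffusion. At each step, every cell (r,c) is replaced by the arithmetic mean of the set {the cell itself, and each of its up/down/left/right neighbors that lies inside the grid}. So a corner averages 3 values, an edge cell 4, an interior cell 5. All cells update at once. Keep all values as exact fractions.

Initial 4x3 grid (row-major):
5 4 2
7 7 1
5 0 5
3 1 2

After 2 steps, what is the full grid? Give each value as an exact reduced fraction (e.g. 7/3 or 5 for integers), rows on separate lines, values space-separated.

Answer: 95/18 479/120 127/36
1133/240 433/100 713/240
327/80 293/100 721/240
11/4 323/120 37/18

Derivation:
After step 1:
  16/3 9/2 7/3
  6 19/5 15/4
  15/4 18/5 2
  3 3/2 8/3
After step 2:
  95/18 479/120 127/36
  1133/240 433/100 713/240
  327/80 293/100 721/240
  11/4 323/120 37/18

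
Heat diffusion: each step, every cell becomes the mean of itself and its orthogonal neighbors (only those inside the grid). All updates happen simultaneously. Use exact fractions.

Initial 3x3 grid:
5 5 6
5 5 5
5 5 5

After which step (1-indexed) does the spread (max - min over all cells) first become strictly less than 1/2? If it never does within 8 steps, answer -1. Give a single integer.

Answer: 1

Derivation:
Step 1: max=16/3, min=5, spread=1/3
  -> spread < 1/2 first at step 1
Step 2: max=95/18, min=5, spread=5/18
Step 3: max=1121/216, min=5, spread=41/216
Step 4: max=66931/12960, min=1811/360, spread=347/2592
Step 5: max=3994937/777600, min=18157/3600, spread=2921/31104
Step 6: max=239108539/46656000, min=2185483/432000, spread=24611/373248
Step 7: max=14315522033/2799360000, min=49256741/9720000, spread=207329/4478976
Step 8: max=857837952451/167961600000, min=2630801599/518400000, spread=1746635/53747712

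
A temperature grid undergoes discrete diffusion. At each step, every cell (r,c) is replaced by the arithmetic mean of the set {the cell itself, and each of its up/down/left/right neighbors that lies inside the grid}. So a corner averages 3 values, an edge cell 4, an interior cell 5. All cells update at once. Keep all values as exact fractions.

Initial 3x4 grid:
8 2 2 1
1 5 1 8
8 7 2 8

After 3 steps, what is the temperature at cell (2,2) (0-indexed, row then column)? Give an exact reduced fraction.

Step 1: cell (2,2) = 9/2
Step 2: cell (2,2) = 49/10
Step 3: cell (2,2) = 2699/600
Full grid after step 3:
  8677/2160 27523/7200 23563/7200 7861/2160
  11251/2400 8033/2000 24559/6000 29023/7200
  5221/1080 17449/3600 2699/600 1721/360

Answer: 2699/600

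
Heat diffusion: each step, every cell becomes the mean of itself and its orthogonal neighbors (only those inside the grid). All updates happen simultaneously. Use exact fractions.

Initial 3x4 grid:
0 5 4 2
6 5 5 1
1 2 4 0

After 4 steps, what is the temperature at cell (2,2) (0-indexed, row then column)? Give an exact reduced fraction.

Step 1: cell (2,2) = 11/4
Step 2: cell (2,2) = 673/240
Step 3: cell (2,2) = 21079/7200
Step 4: cell (2,2) = 632173/216000
Full grid after step 4:
  114437/32400 47833/13500 87631/27000 96847/32400
  374999/108000 606589/180000 188663/60000 201181/72000
  71033/21600 233651/72000 632173/216000 174769/64800

Answer: 632173/216000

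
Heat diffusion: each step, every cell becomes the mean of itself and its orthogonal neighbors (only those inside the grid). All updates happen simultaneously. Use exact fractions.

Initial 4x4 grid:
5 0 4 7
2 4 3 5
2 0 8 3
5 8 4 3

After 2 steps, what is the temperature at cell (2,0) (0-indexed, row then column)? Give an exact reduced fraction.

Answer: 149/40

Derivation:
Step 1: cell (2,0) = 9/4
Step 2: cell (2,0) = 149/40
Full grid after step 2:
  53/18 653/240 1013/240 40/9
  289/120 7/2 91/25 1163/240
  149/40 163/50 233/50 971/240
  23/6 97/20 127/30 83/18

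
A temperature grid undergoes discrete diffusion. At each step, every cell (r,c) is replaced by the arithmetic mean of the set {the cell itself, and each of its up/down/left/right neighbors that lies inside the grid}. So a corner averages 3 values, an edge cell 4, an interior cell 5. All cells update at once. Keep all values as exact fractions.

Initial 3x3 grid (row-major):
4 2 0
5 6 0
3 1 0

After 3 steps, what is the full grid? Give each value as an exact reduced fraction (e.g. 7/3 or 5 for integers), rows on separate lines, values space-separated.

After step 1:
  11/3 3 2/3
  9/2 14/5 3/2
  3 5/2 1/3
After step 2:
  67/18 38/15 31/18
  419/120 143/50 53/40
  10/3 259/120 13/9
After step 3:
  3509/1080 4877/1800 2009/1080
  24133/7200 7421/3000 4411/2400
  539/180 17633/7200 887/540

Answer: 3509/1080 4877/1800 2009/1080
24133/7200 7421/3000 4411/2400
539/180 17633/7200 887/540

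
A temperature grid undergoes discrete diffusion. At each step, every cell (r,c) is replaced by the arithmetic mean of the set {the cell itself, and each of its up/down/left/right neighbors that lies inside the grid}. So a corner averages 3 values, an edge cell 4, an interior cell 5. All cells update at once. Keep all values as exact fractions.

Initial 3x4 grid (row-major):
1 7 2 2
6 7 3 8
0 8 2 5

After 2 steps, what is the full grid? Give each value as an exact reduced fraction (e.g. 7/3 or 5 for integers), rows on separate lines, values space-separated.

After step 1:
  14/3 17/4 7/2 4
  7/2 31/5 22/5 9/2
  14/3 17/4 9/2 5
After step 2:
  149/36 1117/240 323/80 4
  571/120 113/25 231/50 179/40
  149/36 1177/240 363/80 14/3

Answer: 149/36 1117/240 323/80 4
571/120 113/25 231/50 179/40
149/36 1177/240 363/80 14/3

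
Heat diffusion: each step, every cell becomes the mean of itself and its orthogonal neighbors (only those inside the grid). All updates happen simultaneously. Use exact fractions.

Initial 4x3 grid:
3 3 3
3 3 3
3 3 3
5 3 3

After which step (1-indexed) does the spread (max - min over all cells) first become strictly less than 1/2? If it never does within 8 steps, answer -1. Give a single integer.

Step 1: max=11/3, min=3, spread=2/3
Step 2: max=32/9, min=3, spread=5/9
Step 3: max=365/108, min=3, spread=41/108
  -> spread < 1/2 first at step 3
Step 4: max=43097/12960, min=3, spread=4217/12960
Step 5: max=2541949/777600, min=10879/3600, spread=38417/155520
Step 6: max=151168211/46656000, min=218597/72000, spread=1903471/9331200
Step 7: max=8999069089/2799360000, min=6595759/2160000, spread=18038617/111974400
Step 8: max=537152982851/167961600000, min=596126759/194400000, spread=883978523/6718464000

Answer: 3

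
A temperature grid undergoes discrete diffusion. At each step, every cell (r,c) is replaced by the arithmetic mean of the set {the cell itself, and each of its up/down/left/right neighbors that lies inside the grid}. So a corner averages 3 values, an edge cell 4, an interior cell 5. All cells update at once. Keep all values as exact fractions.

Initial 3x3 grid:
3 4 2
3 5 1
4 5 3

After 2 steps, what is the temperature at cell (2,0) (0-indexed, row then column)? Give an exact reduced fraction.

Step 1: cell (2,0) = 4
Step 2: cell (2,0) = 4
Full grid after step 2:
  127/36 383/120 103/36
  881/240 357/100 701/240
  4 297/80 10/3

Answer: 4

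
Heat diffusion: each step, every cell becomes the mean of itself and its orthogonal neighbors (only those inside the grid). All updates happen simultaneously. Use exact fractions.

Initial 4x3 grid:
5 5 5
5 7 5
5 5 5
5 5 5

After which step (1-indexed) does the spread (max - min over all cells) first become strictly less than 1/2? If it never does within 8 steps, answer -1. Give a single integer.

Step 1: max=11/2, min=5, spread=1/2
Step 2: max=273/50, min=5, spread=23/50
  -> spread < 1/2 first at step 2
Step 3: max=12811/2400, min=1013/200, spread=131/480
Step 4: max=114551/21600, min=18391/3600, spread=841/4320
Step 5: max=45742051/8640000, min=3693373/720000, spread=56863/345600
Step 6: max=410334341/77760000, min=33389543/6480000, spread=386393/3110400
Step 7: max=163913723131/31104000000, min=13380358813/2592000000, spread=26795339/248832000
Step 8: max=9815015714129/1866240000000, min=804686149667/155520000000, spread=254051069/2985984000

Answer: 2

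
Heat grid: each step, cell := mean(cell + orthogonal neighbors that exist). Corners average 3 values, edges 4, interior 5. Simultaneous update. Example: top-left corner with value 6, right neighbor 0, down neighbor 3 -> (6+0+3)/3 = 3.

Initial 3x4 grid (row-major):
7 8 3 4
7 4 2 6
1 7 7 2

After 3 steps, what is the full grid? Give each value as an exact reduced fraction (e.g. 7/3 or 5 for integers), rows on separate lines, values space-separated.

After step 1:
  22/3 11/2 17/4 13/3
  19/4 28/5 22/5 7/2
  5 19/4 9/2 5
After step 2:
  211/36 1361/240 1109/240 145/36
  1361/240 5 89/20 517/120
  29/6 397/80 373/80 13/3
After step 3:
  6193/1080 1523/288 6757/1440 9329/2160
  15383/2880 6181/1200 553/120 6163/1440
  232/45 467/96 2209/480 3193/720

Answer: 6193/1080 1523/288 6757/1440 9329/2160
15383/2880 6181/1200 553/120 6163/1440
232/45 467/96 2209/480 3193/720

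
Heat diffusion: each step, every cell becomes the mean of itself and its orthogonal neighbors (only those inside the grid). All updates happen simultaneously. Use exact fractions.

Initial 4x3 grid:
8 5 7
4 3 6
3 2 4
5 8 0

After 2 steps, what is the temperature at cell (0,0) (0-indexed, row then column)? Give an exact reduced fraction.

Step 1: cell (0,0) = 17/3
Step 2: cell (0,0) = 191/36
Full grid after step 2:
  191/36 257/48 67/12
  53/12 93/20 9/2
  13/3 73/20 4
  151/36 205/48 43/12

Answer: 191/36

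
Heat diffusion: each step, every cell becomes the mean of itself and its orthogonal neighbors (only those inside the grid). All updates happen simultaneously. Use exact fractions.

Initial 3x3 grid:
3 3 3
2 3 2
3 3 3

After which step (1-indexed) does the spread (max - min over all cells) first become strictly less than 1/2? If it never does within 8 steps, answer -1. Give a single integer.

Answer: 1

Derivation:
Step 1: max=3, min=13/5, spread=2/5
  -> spread < 1/2 first at step 1
Step 2: max=141/50, min=641/240, spread=179/1200
Step 3: max=628/225, min=8177/3000, spread=589/9000
Step 4: max=498919/180000, min=2370449/864000, spread=121811/4320000
Step 5: max=2238577/810000, min=29708393/10800000, spread=417901/32400000
Step 6: max=1788936871/648000000, min=8568630641/3110400000, spread=91331699/15552000000
Step 7: max=8044744993/2916000000, min=107157345737/38880000000, spread=317762509/116640000000
Step 8: max=6434467991239/2332800000000, min=30871313113169/11197440000000, spread=70666223891/55987200000000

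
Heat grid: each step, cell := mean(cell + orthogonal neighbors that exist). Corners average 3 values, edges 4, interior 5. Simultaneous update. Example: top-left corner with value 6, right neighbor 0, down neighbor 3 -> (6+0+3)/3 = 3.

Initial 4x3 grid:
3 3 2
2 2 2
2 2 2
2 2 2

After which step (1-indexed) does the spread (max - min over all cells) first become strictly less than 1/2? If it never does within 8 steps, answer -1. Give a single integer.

Step 1: max=8/3, min=2, spread=2/3
Step 2: max=89/36, min=2, spread=17/36
  -> spread < 1/2 first at step 2
Step 3: max=5167/2160, min=2, spread=847/2160
Step 4: max=75431/32400, min=454/225, spread=2011/6480
Step 5: max=8906783/3888000, min=219713/108000, spread=199423/777600
Step 6: max=527464867/233280000, min=4435249/2160000, spread=1938319/9331200
Step 7: max=31355277053/13996800000, min=402244199/194400000, spread=95747789/559872000
Step 8: max=1867185255127/839808000000, min=24301143941/11664000000, spread=940023131/6718464000

Answer: 2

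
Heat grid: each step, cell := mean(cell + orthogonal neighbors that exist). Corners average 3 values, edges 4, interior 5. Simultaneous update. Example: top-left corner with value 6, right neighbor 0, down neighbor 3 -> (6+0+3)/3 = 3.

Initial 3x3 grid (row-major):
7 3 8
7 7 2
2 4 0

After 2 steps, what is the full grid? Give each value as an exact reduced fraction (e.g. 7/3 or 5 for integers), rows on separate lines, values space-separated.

After step 1:
  17/3 25/4 13/3
  23/4 23/5 17/4
  13/3 13/4 2
After step 2:
  53/9 417/80 89/18
  407/80 241/50 911/240
  40/9 851/240 19/6

Answer: 53/9 417/80 89/18
407/80 241/50 911/240
40/9 851/240 19/6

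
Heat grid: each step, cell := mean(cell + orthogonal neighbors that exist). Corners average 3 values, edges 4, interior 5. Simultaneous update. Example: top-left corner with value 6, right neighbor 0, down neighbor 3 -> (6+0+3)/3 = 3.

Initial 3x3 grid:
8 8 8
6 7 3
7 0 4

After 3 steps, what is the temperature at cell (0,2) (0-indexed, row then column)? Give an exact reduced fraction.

Step 1: cell (0,2) = 19/3
Step 2: cell (0,2) = 235/36
Step 3: cell (0,2) = 12833/2160
Full grid after step 3:
  14243/2160 94871/14400 12833/2160
  10987/1800 32477/6000 38323/7200
  5449/1080 34723/7200 578/135

Answer: 12833/2160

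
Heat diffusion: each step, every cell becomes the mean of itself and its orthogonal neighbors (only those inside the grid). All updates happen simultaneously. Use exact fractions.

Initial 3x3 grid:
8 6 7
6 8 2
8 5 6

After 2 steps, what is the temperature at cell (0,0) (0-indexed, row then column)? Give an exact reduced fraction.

Answer: 257/36

Derivation:
Step 1: cell (0,0) = 20/3
Step 2: cell (0,0) = 257/36
Full grid after step 2:
  257/36 1459/240 6
  259/40 653/100 1229/240
  247/36 1369/240 101/18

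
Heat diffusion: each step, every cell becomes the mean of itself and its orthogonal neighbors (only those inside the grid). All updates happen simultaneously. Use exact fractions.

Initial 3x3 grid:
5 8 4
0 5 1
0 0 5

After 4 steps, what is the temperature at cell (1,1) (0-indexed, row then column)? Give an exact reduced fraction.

Answer: 1143569/360000

Derivation:
Step 1: cell (1,1) = 14/5
Step 2: cell (1,1) = 341/100
Step 3: cell (1,1) = 18127/6000
Step 4: cell (1,1) = 1143569/360000
Full grid after step 4:
  57017/16200 1585181/432000 498811/129600
  1239181/432000 1143569/360000 2828237/864000
  26203/10800 359977/144000 122237/43200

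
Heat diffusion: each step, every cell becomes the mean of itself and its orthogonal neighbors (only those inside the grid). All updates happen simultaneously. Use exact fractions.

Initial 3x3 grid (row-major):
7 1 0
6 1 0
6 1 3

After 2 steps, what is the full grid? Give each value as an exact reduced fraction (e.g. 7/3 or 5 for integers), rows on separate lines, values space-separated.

After step 1:
  14/3 9/4 1/3
  5 9/5 1
  13/3 11/4 4/3
After step 2:
  143/36 181/80 43/36
  79/20 64/25 67/60
  145/36 613/240 61/36

Answer: 143/36 181/80 43/36
79/20 64/25 67/60
145/36 613/240 61/36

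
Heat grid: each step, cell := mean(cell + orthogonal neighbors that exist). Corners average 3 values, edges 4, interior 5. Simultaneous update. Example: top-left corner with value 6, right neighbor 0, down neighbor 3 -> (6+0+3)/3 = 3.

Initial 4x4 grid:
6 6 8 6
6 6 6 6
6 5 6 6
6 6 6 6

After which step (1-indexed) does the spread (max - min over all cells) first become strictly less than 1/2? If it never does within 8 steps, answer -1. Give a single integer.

Answer: 4

Derivation:
Step 1: max=20/3, min=23/4, spread=11/12
Step 2: max=391/60, min=289/50, spread=221/300
Step 3: max=3451/540, min=14033/2400, spread=11743/21600
Step 4: max=10189/1620, min=63229/10800, spread=14093/32400
  -> spread < 1/2 first at step 4
Step 5: max=152099/24300, min=1908019/324000, spread=359903/972000
Step 6: max=11321969/1822500, min=57363397/9720000, spread=9061313/29160000
Step 7: max=2706249781/437400000, min=1727881213/291600000, spread=228855923/874800000
Step 8: max=8084373163/1312200000, min=51972697009/8748000000, spread=5769372233/26244000000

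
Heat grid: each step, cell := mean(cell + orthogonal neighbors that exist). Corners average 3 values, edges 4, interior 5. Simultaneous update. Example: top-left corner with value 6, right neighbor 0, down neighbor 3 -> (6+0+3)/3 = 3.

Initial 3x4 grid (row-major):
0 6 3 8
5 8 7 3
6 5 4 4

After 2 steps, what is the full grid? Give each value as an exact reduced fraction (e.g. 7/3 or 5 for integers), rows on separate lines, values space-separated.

After step 1:
  11/3 17/4 6 14/3
  19/4 31/5 5 11/2
  16/3 23/4 5 11/3
After step 2:
  38/9 1207/240 239/48 97/18
  399/80 519/100 277/50 113/24
  95/18 1337/240 233/48 85/18

Answer: 38/9 1207/240 239/48 97/18
399/80 519/100 277/50 113/24
95/18 1337/240 233/48 85/18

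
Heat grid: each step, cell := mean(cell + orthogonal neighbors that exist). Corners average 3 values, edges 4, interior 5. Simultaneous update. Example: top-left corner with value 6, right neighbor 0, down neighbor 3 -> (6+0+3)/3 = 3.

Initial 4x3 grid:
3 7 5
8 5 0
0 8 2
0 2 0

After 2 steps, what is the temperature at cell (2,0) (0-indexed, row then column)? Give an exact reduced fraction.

Answer: 181/60

Derivation:
Step 1: cell (2,0) = 4
Step 2: cell (2,0) = 181/60
Full grid after step 2:
  5 103/20 4
  49/10 21/5 151/40
  181/60 18/5 307/120
  43/18 79/40 19/9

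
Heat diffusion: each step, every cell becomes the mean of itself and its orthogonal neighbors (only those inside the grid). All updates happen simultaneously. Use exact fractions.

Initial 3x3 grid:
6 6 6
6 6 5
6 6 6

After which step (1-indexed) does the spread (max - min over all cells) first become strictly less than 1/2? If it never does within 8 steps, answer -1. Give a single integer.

Answer: 1

Derivation:
Step 1: max=6, min=17/3, spread=1/3
  -> spread < 1/2 first at step 1
Step 2: max=6, min=1373/240, spread=67/240
Step 3: max=1193/200, min=12523/2160, spread=1807/10800
Step 4: max=32039/5400, min=5026037/864000, spread=33401/288000
Step 5: max=3196609/540000, min=45426067/7776000, spread=3025513/38880000
Step 6: max=170044051/28800000, min=18197473133/3110400000, spread=53531/995328
Step 7: max=45864883949/7776000000, min=1093711074151/186624000000, spread=450953/11943936
Step 8: max=5497711389481/933120000000, min=65675736439397/11197440000000, spread=3799043/143327232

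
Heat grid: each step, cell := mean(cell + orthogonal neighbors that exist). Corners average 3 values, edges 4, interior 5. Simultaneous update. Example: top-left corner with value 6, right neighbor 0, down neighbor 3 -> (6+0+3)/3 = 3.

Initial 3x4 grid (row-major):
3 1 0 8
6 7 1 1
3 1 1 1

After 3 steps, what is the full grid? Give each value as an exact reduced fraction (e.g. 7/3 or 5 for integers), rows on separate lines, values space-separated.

After step 1:
  10/3 11/4 5/2 3
  19/4 16/5 2 11/4
  10/3 3 1 1
After step 2:
  65/18 707/240 41/16 11/4
  877/240 157/50 229/100 35/16
  133/36 79/30 7/4 19/12
After step 3:
  919/270 22067/7200 6329/2400 5/2
  50759/14400 4399/1500 1193/500 10573/4800
  7187/2160 631/225 2477/1200 265/144

Answer: 919/270 22067/7200 6329/2400 5/2
50759/14400 4399/1500 1193/500 10573/4800
7187/2160 631/225 2477/1200 265/144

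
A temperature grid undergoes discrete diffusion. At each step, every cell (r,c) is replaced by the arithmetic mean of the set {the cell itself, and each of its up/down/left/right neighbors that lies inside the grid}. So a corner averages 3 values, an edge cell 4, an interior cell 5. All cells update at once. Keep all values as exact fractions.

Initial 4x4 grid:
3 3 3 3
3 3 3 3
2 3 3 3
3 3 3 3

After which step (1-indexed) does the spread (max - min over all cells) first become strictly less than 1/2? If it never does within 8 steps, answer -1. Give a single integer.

Step 1: max=3, min=8/3, spread=1/3
  -> spread < 1/2 first at step 1
Step 2: max=3, min=329/120, spread=31/120
Step 3: max=3, min=3029/1080, spread=211/1080
Step 4: max=3, min=307157/108000, spread=16843/108000
Step 5: max=26921/9000, min=2777357/972000, spread=130111/972000
Step 6: max=1612841/540000, min=83837633/29160000, spread=3255781/29160000
Step 7: max=1608893/540000, min=2524046309/874800000, spread=82360351/874800000
Step 8: max=289093559/97200000, min=75980683109/26244000000, spread=2074577821/26244000000

Answer: 1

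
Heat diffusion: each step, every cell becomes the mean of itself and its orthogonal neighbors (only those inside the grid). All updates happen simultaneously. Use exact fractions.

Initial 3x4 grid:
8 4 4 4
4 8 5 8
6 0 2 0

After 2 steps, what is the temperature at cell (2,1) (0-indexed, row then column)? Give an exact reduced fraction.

Answer: 797/240

Derivation:
Step 1: cell (2,1) = 4
Step 2: cell (2,1) = 797/240
Full grid after step 2:
  107/18 1187/240 1259/240 83/18
  581/120 261/50 397/100 1099/240
  83/18 797/240 869/240 28/9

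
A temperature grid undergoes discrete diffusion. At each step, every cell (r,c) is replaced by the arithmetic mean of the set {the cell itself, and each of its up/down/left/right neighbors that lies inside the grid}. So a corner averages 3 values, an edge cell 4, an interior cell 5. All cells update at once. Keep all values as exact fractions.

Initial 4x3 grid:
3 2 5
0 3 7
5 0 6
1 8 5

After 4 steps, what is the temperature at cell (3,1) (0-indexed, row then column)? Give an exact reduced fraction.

Answer: 199663/48000

Derivation:
Step 1: cell (3,1) = 7/2
Step 2: cell (3,1) = 189/40
Step 3: cell (3,1) = 3197/800
Step 4: cell (3,1) = 199663/48000
Full grid after step 4:
  381221/129600 2813159/864000 500321/129600
  628531/216000 1285261/360000 851281/216000
  736231/216000 222581/60000 947981/216000
  115859/32400 199663/48000 35671/8100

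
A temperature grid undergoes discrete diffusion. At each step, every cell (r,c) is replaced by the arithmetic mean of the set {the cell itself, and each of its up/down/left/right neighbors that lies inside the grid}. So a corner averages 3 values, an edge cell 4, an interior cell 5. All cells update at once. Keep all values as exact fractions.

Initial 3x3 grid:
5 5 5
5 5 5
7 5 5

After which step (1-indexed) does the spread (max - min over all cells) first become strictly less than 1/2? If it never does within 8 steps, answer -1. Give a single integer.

Answer: 3

Derivation:
Step 1: max=17/3, min=5, spread=2/3
Step 2: max=50/9, min=5, spread=5/9
Step 3: max=581/108, min=5, spread=41/108
  -> spread < 1/2 first at step 3
Step 4: max=34531/6480, min=911/180, spread=347/1296
Step 5: max=2050937/388800, min=9157/1800, spread=2921/15552
Step 6: max=122468539/23328000, min=1105483/216000, spread=24611/186624
Step 7: max=7317122033/1399680000, min=24956741/4860000, spread=207329/2239488
Step 8: max=437933952451/83980800000, min=1334801599/259200000, spread=1746635/26873856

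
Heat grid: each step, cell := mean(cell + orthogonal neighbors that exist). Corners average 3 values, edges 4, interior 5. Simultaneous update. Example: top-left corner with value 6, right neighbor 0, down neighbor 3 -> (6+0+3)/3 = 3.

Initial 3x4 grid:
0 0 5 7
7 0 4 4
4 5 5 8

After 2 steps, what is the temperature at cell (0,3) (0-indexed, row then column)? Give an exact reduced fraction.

Step 1: cell (0,3) = 16/3
Step 2: cell (0,3) = 181/36
Full grid after step 2:
  19/9 647/240 851/240 181/36
  817/240 143/50 441/100 407/80
  139/36 263/60 137/30 203/36

Answer: 181/36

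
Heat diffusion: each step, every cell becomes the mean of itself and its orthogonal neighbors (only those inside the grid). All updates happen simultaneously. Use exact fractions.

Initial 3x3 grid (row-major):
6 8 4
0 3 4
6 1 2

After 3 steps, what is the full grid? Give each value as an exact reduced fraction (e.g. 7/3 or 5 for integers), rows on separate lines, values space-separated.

After step 1:
  14/3 21/4 16/3
  15/4 16/5 13/4
  7/3 3 7/3
After step 2:
  41/9 369/80 83/18
  279/80 369/100 847/240
  109/36 163/60 103/36
After step 3:
  1139/270 20963/4800 4591/1080
  17713/4800 21643/6000 52889/14400
  6647/2160 5533/1800 6557/2160

Answer: 1139/270 20963/4800 4591/1080
17713/4800 21643/6000 52889/14400
6647/2160 5533/1800 6557/2160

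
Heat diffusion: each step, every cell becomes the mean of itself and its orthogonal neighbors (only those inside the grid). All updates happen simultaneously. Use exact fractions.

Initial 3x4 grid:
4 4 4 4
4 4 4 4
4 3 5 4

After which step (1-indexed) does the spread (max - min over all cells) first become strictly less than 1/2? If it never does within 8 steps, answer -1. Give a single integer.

Answer: 2

Derivation:
Step 1: max=13/3, min=11/3, spread=2/3
Step 2: max=62/15, min=58/15, spread=4/15
  -> spread < 1/2 first at step 2
Step 3: max=557/135, min=523/135, spread=34/135
Step 4: max=44041/10800, min=42359/10800, spread=841/5400
Step 5: max=49397/12150, min=47803/12150, spread=797/6075
Step 6: max=31490393/7776000, min=30717607/7776000, spread=386393/3888000
Step 7: max=282748223/69984000, min=277123777/69984000, spread=2812223/34992000
Step 8: max=22581797629/5598720000, min=22207962371/5598720000, spread=186917629/2799360000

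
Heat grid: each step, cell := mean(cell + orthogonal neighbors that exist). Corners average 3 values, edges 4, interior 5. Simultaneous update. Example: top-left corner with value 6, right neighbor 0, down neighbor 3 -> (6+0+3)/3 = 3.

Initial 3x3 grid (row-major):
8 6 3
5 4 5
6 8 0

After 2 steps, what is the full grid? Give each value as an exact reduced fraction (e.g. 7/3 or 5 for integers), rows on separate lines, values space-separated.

After step 1:
  19/3 21/4 14/3
  23/4 28/5 3
  19/3 9/2 13/3
After step 2:
  52/9 437/80 155/36
  1441/240 241/50 22/5
  199/36 623/120 71/18

Answer: 52/9 437/80 155/36
1441/240 241/50 22/5
199/36 623/120 71/18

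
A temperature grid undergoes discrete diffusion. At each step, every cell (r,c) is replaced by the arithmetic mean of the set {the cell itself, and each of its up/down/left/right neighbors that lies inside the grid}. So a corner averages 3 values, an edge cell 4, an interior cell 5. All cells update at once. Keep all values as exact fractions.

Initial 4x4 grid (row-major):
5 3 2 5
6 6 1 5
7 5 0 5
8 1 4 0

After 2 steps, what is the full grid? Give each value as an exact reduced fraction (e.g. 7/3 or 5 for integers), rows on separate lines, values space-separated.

After step 1:
  14/3 4 11/4 4
  6 21/5 14/5 4
  13/2 19/5 3 5/2
  16/3 9/2 5/4 3
After step 2:
  44/9 937/240 271/80 43/12
  641/120 104/25 67/20 133/40
  649/120 22/5 267/100 25/8
  49/9 893/240 47/16 9/4

Answer: 44/9 937/240 271/80 43/12
641/120 104/25 67/20 133/40
649/120 22/5 267/100 25/8
49/9 893/240 47/16 9/4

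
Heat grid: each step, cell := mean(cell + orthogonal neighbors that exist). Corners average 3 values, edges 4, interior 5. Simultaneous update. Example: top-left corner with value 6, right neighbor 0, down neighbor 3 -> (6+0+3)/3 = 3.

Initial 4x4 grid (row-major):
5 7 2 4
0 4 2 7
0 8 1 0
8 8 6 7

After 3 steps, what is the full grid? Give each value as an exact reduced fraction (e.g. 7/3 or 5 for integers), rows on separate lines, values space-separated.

Answer: 1357/360 9187/2400 27713/7200 8177/2160
8887/2400 3923/1000 22583/6000 13189/3600
32093/7200 26303/6000 6329/1500 14269/3600
10937/2160 18979/3600 17419/3600 2411/540

Derivation:
After step 1:
  4 9/2 15/4 13/3
  9/4 21/5 16/5 13/4
  4 21/5 17/5 15/4
  16/3 15/2 11/2 13/3
After step 2:
  43/12 329/80 947/240 34/9
  289/80 367/100 89/25 109/30
  947/240 233/50 401/100 221/60
  101/18 169/30 311/60 163/36
After step 3:
  1357/360 9187/2400 27713/7200 8177/2160
  8887/2400 3923/1000 22583/6000 13189/3600
  32093/7200 26303/6000 6329/1500 14269/3600
  10937/2160 18979/3600 17419/3600 2411/540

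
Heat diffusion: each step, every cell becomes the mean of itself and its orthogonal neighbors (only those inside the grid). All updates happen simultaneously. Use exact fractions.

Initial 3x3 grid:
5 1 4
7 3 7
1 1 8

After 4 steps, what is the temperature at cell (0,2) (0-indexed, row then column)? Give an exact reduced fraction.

Answer: 181747/43200

Derivation:
Step 1: cell (0,2) = 4
Step 2: cell (0,2) = 17/4
Step 3: cell (0,2) = 3061/720
Step 4: cell (0,2) = 181747/43200
Full grid after step 4:
  499591/129600 3473147/864000 181747/43200
  825443/216000 45277/11250 1842511/432000
  54799/14400 3473147/864000 551641/129600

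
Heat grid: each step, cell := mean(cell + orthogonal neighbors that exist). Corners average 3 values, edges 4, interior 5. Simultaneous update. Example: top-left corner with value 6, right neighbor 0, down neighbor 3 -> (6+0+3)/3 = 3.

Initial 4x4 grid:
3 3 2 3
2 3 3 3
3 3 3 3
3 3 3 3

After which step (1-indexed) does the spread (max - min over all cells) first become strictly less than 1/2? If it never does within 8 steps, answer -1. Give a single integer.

Step 1: max=3, min=8/3, spread=1/3
  -> spread < 1/2 first at step 1
Step 2: max=3, min=49/18, spread=5/18
Step 3: max=3, min=1477/540, spread=143/540
Step 4: max=671/225, min=44719/16200, spread=3593/16200
Step 5: max=80131/27000, min=270071/97200, spread=92003/486000
Step 6: max=99683/33750, min=40745143/14580000, spread=2317913/14580000
Step 7: max=22873/7776, min=1228041727/437400000, spread=58564523/437400000
Step 8: max=1068361007/364500000, min=36984473419/13122000000, spread=1476522833/13122000000

Answer: 1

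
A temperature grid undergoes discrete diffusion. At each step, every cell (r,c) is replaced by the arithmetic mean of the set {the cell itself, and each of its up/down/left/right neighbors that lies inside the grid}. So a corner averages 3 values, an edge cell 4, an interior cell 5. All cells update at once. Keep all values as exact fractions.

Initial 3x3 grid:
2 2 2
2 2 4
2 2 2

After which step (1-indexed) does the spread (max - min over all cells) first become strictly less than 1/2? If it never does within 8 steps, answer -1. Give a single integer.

Step 1: max=8/3, min=2, spread=2/3
Step 2: max=307/120, min=2, spread=67/120
Step 3: max=2597/1080, min=207/100, spread=1807/5400
  -> spread < 1/2 first at step 3
Step 4: max=1021963/432000, min=5761/2700, spread=33401/144000
Step 5: max=9005933/3888000, min=583391/270000, spread=3025513/19440000
Step 6: max=3575326867/1555200000, min=31555949/14400000, spread=53531/497664
Step 7: max=212656925849/93312000000, min=8567116051/3888000000, spread=450953/5971968
Step 8: max=12706343560603/5598720000000, min=1034128610519/466560000000, spread=3799043/71663616

Answer: 3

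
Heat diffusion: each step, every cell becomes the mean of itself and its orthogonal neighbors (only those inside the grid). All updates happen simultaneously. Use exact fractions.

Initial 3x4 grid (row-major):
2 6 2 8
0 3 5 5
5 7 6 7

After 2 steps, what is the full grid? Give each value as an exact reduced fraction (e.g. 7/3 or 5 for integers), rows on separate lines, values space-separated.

Answer: 101/36 461/120 177/40 11/2
401/120 97/25 523/100 429/80
47/12 197/40 217/40 37/6

Derivation:
After step 1:
  8/3 13/4 21/4 5
  5/2 21/5 21/5 25/4
  4 21/4 25/4 6
After step 2:
  101/36 461/120 177/40 11/2
  401/120 97/25 523/100 429/80
  47/12 197/40 217/40 37/6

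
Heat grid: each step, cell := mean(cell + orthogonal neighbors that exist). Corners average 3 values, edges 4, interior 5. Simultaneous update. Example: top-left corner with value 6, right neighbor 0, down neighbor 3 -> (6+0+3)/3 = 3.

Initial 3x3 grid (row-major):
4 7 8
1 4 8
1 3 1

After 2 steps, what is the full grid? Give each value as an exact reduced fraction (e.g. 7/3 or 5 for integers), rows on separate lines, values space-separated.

Answer: 49/12 1321/240 56/9
383/120 407/100 1291/240
77/36 751/240 23/6

Derivation:
After step 1:
  4 23/4 23/3
  5/2 23/5 21/4
  5/3 9/4 4
After step 2:
  49/12 1321/240 56/9
  383/120 407/100 1291/240
  77/36 751/240 23/6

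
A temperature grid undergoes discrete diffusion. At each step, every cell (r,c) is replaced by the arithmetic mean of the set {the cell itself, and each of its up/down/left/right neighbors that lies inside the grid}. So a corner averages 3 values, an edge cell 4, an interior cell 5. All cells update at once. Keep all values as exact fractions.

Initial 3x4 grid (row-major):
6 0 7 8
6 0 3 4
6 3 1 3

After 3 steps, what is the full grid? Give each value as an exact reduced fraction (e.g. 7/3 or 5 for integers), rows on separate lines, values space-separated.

Answer: 2743/720 2971/800 29339/7200 1945/432
9013/2400 6849/2000 7029/2000 9503/2400
443/120 3869/1200 2783/900 721/216

Derivation:
After step 1:
  4 13/4 9/2 19/3
  9/2 12/5 3 9/2
  5 5/2 5/2 8/3
After step 2:
  47/12 283/80 205/48 46/9
  159/40 313/100 169/50 33/8
  4 31/10 8/3 29/9
After step 3:
  2743/720 2971/800 29339/7200 1945/432
  9013/2400 6849/2000 7029/2000 9503/2400
  443/120 3869/1200 2783/900 721/216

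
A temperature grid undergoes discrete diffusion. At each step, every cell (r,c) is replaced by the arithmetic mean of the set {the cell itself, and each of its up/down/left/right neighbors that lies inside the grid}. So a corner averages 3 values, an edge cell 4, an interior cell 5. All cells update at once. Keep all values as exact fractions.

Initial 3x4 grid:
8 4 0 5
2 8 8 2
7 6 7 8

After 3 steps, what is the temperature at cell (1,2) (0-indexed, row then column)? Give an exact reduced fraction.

Step 1: cell (1,2) = 5
Step 2: cell (1,2) = 557/100
Step 3: cell (1,2) = 10561/2000
Full grid after step 3:
  5603/1080 36181/7200 33671/7200 233/54
  81137/14400 33373/6000 10561/2000 24709/4800
  707/120 4859/800 43621/7200 617/108

Answer: 10561/2000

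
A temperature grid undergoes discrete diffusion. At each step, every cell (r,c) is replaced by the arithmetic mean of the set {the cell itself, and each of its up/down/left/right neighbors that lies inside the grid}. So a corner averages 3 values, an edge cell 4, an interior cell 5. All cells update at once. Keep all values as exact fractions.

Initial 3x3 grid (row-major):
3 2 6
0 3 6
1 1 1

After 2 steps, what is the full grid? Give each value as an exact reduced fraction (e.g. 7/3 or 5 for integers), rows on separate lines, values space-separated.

After step 1:
  5/3 7/2 14/3
  7/4 12/5 4
  2/3 3/2 8/3
After step 2:
  83/36 367/120 73/18
  389/240 263/100 103/30
  47/36 217/120 49/18

Answer: 83/36 367/120 73/18
389/240 263/100 103/30
47/36 217/120 49/18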